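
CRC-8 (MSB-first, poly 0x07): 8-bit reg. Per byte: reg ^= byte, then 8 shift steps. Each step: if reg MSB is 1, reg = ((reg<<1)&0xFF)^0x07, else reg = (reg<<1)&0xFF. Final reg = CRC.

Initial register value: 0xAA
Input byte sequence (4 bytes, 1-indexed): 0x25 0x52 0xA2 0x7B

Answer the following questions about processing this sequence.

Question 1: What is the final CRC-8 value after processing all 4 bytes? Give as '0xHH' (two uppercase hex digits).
After byte 1 (0x25): reg=0xA4
After byte 2 (0x52): reg=0xCC
After byte 3 (0xA2): reg=0x0D
After byte 4 (0x7B): reg=0x45

Answer: 0x45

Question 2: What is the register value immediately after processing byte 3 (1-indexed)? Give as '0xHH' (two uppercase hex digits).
After byte 1 (0x25): reg=0xA4
After byte 2 (0x52): reg=0xCC
After byte 3 (0xA2): reg=0x0D

Answer: 0x0D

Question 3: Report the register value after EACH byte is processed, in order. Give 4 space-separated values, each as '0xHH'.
0xA4 0xCC 0x0D 0x45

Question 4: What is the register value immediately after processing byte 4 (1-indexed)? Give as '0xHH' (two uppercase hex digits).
After byte 1 (0x25): reg=0xA4
After byte 2 (0x52): reg=0xCC
After byte 3 (0xA2): reg=0x0D
After byte 4 (0x7B): reg=0x45

Answer: 0x45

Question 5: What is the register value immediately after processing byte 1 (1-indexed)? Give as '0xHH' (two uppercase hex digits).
Answer: 0xA4

Derivation:
After byte 1 (0x25): reg=0xA4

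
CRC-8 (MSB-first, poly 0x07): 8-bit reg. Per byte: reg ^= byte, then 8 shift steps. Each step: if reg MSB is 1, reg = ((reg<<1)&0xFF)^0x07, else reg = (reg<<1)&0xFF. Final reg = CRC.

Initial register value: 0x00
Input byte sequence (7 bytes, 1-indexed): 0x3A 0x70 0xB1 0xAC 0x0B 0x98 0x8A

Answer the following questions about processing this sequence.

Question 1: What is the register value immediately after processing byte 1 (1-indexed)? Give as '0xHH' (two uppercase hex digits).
After byte 1 (0x3A): reg=0xA6

Answer: 0xA6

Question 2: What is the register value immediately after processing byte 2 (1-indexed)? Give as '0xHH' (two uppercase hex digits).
Answer: 0x2C

Derivation:
After byte 1 (0x3A): reg=0xA6
After byte 2 (0x70): reg=0x2C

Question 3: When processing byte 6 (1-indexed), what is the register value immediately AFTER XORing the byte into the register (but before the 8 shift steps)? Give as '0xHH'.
Answer: 0x75

Derivation:
Register before byte 6: 0xED
Byte 6: 0x98
0xED XOR 0x98 = 0x75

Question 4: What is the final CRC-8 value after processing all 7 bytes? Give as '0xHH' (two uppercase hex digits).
After byte 1 (0x3A): reg=0xA6
After byte 2 (0x70): reg=0x2C
After byte 3 (0xB1): reg=0xDA
After byte 4 (0xAC): reg=0x45
After byte 5 (0x0B): reg=0xED
After byte 6 (0x98): reg=0x4C
After byte 7 (0x8A): reg=0x5C

Answer: 0x5C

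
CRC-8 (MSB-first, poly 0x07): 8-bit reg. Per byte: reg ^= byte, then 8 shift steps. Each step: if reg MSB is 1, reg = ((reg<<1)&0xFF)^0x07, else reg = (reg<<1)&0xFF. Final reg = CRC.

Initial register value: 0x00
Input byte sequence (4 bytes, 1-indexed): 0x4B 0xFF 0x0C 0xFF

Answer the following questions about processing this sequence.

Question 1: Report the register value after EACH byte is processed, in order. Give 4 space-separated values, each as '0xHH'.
0xF6 0x3F 0x99 0x35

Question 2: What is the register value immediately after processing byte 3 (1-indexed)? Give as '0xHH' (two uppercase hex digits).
Answer: 0x99

Derivation:
After byte 1 (0x4B): reg=0xF6
After byte 2 (0xFF): reg=0x3F
After byte 3 (0x0C): reg=0x99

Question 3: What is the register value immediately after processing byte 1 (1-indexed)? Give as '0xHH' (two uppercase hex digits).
After byte 1 (0x4B): reg=0xF6

Answer: 0xF6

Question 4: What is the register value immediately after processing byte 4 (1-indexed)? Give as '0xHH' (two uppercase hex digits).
After byte 1 (0x4B): reg=0xF6
After byte 2 (0xFF): reg=0x3F
After byte 3 (0x0C): reg=0x99
After byte 4 (0xFF): reg=0x35

Answer: 0x35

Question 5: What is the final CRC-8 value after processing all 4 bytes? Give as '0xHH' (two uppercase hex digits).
Answer: 0x35

Derivation:
After byte 1 (0x4B): reg=0xF6
After byte 2 (0xFF): reg=0x3F
After byte 3 (0x0C): reg=0x99
After byte 4 (0xFF): reg=0x35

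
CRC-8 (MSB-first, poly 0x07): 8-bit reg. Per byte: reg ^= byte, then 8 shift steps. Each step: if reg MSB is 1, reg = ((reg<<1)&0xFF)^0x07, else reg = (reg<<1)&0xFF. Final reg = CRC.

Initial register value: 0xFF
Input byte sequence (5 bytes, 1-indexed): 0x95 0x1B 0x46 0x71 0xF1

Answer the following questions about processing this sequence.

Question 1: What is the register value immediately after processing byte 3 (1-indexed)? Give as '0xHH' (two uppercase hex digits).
After byte 1 (0x95): reg=0x11
After byte 2 (0x1B): reg=0x36
After byte 3 (0x46): reg=0x57

Answer: 0x57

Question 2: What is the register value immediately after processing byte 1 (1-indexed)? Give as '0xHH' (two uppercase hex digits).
After byte 1 (0x95): reg=0x11

Answer: 0x11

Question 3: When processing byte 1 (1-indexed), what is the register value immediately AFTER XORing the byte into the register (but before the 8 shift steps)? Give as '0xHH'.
Register before byte 1: 0xFF
Byte 1: 0x95
0xFF XOR 0x95 = 0x6A

Answer: 0x6A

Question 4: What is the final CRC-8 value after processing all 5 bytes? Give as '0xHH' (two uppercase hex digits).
Answer: 0x09

Derivation:
After byte 1 (0x95): reg=0x11
After byte 2 (0x1B): reg=0x36
After byte 3 (0x46): reg=0x57
After byte 4 (0x71): reg=0xF2
After byte 5 (0xF1): reg=0x09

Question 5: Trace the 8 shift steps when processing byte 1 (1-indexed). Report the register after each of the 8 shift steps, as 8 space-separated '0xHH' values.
Answer: 0xD4 0xAF 0x59 0xB2 0x63 0xC6 0x8B 0x11

Derivation:
Register before byte 1: 0xFF
After XOR with byte 0x95: 0x6A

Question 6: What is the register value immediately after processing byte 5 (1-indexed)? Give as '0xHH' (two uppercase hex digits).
Answer: 0x09

Derivation:
After byte 1 (0x95): reg=0x11
After byte 2 (0x1B): reg=0x36
After byte 3 (0x46): reg=0x57
After byte 4 (0x71): reg=0xF2
After byte 5 (0xF1): reg=0x09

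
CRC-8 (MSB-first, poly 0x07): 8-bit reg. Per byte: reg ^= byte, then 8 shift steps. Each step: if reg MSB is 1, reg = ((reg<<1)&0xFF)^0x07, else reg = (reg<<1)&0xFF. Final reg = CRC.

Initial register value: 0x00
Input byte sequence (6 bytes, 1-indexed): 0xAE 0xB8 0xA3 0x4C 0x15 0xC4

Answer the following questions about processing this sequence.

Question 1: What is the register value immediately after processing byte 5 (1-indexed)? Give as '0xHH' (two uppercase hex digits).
After byte 1 (0xAE): reg=0x43
After byte 2 (0xB8): reg=0xEF
After byte 3 (0xA3): reg=0xE3
After byte 4 (0x4C): reg=0x44
After byte 5 (0x15): reg=0xB0

Answer: 0xB0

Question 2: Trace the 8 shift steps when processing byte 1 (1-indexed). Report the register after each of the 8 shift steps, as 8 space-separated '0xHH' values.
Register before byte 1: 0x00
After XOR with byte 0xAE: 0xAE

Answer: 0x5B 0xB6 0x6B 0xD6 0xAB 0x51 0xA2 0x43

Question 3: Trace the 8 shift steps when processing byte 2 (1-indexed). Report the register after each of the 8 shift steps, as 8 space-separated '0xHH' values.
After byte 1 (0xAE): reg=0x43
Register before byte 2: 0x43
After XOR with byte 0xB8: 0xFB

Answer: 0xF1 0xE5 0xCD 0x9D 0x3D 0x7A 0xF4 0xEF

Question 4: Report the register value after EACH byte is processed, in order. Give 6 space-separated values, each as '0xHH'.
0x43 0xEF 0xE3 0x44 0xB0 0x4B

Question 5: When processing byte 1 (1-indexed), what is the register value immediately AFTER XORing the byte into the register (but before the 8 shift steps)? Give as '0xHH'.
Answer: 0xAE

Derivation:
Register before byte 1: 0x00
Byte 1: 0xAE
0x00 XOR 0xAE = 0xAE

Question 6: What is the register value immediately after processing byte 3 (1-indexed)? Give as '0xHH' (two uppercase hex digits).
Answer: 0xE3

Derivation:
After byte 1 (0xAE): reg=0x43
After byte 2 (0xB8): reg=0xEF
After byte 3 (0xA3): reg=0xE3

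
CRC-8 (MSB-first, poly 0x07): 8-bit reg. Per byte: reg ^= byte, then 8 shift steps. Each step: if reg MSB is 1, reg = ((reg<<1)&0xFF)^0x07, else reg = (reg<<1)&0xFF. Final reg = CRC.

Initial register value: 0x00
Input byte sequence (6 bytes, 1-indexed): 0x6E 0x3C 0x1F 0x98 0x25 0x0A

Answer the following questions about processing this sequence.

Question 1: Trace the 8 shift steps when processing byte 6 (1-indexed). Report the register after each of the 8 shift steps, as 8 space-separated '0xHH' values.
Answer: 0xC3 0x81 0x05 0x0A 0x14 0x28 0x50 0xA0

Derivation:
After byte 1 (0x6E): reg=0x0D
After byte 2 (0x3C): reg=0x97
After byte 3 (0x1F): reg=0xB1
After byte 4 (0x98): reg=0xDF
After byte 5 (0x25): reg=0xE8
Register before byte 6: 0xE8
After XOR with byte 0x0A: 0xE2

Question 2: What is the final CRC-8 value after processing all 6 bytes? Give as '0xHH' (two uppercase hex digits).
After byte 1 (0x6E): reg=0x0D
After byte 2 (0x3C): reg=0x97
After byte 3 (0x1F): reg=0xB1
After byte 4 (0x98): reg=0xDF
After byte 5 (0x25): reg=0xE8
After byte 6 (0x0A): reg=0xA0

Answer: 0xA0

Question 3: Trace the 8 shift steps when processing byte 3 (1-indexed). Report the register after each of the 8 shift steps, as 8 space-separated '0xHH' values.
Answer: 0x17 0x2E 0x5C 0xB8 0x77 0xEE 0xDB 0xB1

Derivation:
After byte 1 (0x6E): reg=0x0D
After byte 2 (0x3C): reg=0x97
Register before byte 3: 0x97
After XOR with byte 0x1F: 0x88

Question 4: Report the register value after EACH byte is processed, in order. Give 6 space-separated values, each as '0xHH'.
0x0D 0x97 0xB1 0xDF 0xE8 0xA0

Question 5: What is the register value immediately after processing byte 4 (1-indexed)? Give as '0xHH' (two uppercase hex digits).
After byte 1 (0x6E): reg=0x0D
After byte 2 (0x3C): reg=0x97
After byte 3 (0x1F): reg=0xB1
After byte 4 (0x98): reg=0xDF

Answer: 0xDF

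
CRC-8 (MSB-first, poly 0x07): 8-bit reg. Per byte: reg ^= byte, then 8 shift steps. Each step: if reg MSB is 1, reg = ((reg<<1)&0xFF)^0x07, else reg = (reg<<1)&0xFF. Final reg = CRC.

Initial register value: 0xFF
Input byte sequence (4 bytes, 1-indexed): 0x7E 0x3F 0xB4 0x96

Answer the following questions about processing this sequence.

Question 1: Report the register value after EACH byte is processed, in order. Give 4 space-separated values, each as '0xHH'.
0x8E 0x1E 0x5F 0x71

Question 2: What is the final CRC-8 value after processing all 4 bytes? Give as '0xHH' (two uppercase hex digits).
Answer: 0x71

Derivation:
After byte 1 (0x7E): reg=0x8E
After byte 2 (0x3F): reg=0x1E
After byte 3 (0xB4): reg=0x5F
After byte 4 (0x96): reg=0x71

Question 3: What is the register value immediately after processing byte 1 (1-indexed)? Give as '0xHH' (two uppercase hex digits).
Answer: 0x8E

Derivation:
After byte 1 (0x7E): reg=0x8E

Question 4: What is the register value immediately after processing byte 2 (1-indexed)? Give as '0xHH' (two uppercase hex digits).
Answer: 0x1E

Derivation:
After byte 1 (0x7E): reg=0x8E
After byte 2 (0x3F): reg=0x1E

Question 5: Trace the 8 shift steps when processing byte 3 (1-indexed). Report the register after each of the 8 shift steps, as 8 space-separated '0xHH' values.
Answer: 0x53 0xA6 0x4B 0x96 0x2B 0x56 0xAC 0x5F

Derivation:
After byte 1 (0x7E): reg=0x8E
After byte 2 (0x3F): reg=0x1E
Register before byte 3: 0x1E
After XOR with byte 0xB4: 0xAA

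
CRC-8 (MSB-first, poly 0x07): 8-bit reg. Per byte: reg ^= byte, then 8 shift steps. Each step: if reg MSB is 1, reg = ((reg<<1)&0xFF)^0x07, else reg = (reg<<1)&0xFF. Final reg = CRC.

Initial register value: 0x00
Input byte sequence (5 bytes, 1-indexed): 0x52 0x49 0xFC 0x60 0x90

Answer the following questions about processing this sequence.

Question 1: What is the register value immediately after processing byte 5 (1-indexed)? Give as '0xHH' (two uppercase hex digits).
Answer: 0x99

Derivation:
After byte 1 (0x52): reg=0xB9
After byte 2 (0x49): reg=0xDE
After byte 3 (0xFC): reg=0xEE
After byte 4 (0x60): reg=0xA3
After byte 5 (0x90): reg=0x99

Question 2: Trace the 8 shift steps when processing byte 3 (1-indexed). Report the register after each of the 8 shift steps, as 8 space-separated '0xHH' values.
Answer: 0x44 0x88 0x17 0x2E 0x5C 0xB8 0x77 0xEE

Derivation:
After byte 1 (0x52): reg=0xB9
After byte 2 (0x49): reg=0xDE
Register before byte 3: 0xDE
After XOR with byte 0xFC: 0x22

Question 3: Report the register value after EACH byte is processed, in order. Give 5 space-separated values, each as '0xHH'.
0xB9 0xDE 0xEE 0xA3 0x99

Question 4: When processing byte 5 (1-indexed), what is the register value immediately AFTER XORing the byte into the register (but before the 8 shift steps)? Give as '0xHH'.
Answer: 0x33

Derivation:
Register before byte 5: 0xA3
Byte 5: 0x90
0xA3 XOR 0x90 = 0x33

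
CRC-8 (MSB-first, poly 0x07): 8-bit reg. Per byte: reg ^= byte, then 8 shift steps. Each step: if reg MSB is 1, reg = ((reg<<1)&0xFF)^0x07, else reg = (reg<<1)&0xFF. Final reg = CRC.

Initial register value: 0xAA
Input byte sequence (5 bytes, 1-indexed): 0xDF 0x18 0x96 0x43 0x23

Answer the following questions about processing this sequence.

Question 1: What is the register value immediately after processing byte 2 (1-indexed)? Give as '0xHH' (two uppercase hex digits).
Answer: 0xAB

Derivation:
After byte 1 (0xDF): reg=0x4C
After byte 2 (0x18): reg=0xAB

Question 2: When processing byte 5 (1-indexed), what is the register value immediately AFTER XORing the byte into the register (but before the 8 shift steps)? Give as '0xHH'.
Register before byte 5: 0xDE
Byte 5: 0x23
0xDE XOR 0x23 = 0xFD

Answer: 0xFD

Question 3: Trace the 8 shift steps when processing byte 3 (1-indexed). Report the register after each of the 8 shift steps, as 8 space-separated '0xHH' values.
After byte 1 (0xDF): reg=0x4C
After byte 2 (0x18): reg=0xAB
Register before byte 3: 0xAB
After XOR with byte 0x96: 0x3D

Answer: 0x7A 0xF4 0xEF 0xD9 0xB5 0x6D 0xDA 0xB3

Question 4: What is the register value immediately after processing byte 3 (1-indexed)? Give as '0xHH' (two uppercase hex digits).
Answer: 0xB3

Derivation:
After byte 1 (0xDF): reg=0x4C
After byte 2 (0x18): reg=0xAB
After byte 3 (0x96): reg=0xB3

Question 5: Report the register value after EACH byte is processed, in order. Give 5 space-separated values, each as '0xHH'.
0x4C 0xAB 0xB3 0xDE 0xFD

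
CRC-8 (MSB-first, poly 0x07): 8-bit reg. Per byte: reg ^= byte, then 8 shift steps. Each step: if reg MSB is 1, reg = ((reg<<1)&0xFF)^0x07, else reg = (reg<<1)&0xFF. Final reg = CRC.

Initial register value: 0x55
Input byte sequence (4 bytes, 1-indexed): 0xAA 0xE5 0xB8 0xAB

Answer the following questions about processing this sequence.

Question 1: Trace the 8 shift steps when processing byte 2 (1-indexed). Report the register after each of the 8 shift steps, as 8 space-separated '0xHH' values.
Answer: 0x2C 0x58 0xB0 0x67 0xCE 0x9B 0x31 0x62

Derivation:
After byte 1 (0xAA): reg=0xF3
Register before byte 2: 0xF3
After XOR with byte 0xE5: 0x16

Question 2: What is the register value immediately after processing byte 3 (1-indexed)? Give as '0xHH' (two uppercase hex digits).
Answer: 0x08

Derivation:
After byte 1 (0xAA): reg=0xF3
After byte 2 (0xE5): reg=0x62
After byte 3 (0xB8): reg=0x08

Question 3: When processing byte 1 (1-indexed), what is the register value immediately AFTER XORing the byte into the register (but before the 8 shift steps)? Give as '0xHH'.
Answer: 0xFF

Derivation:
Register before byte 1: 0x55
Byte 1: 0xAA
0x55 XOR 0xAA = 0xFF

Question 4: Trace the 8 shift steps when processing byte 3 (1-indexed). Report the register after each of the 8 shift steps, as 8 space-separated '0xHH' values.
After byte 1 (0xAA): reg=0xF3
After byte 2 (0xE5): reg=0x62
Register before byte 3: 0x62
After XOR with byte 0xB8: 0xDA

Answer: 0xB3 0x61 0xC2 0x83 0x01 0x02 0x04 0x08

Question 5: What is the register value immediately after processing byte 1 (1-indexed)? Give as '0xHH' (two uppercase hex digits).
Answer: 0xF3

Derivation:
After byte 1 (0xAA): reg=0xF3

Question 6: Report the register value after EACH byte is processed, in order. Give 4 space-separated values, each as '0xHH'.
0xF3 0x62 0x08 0x60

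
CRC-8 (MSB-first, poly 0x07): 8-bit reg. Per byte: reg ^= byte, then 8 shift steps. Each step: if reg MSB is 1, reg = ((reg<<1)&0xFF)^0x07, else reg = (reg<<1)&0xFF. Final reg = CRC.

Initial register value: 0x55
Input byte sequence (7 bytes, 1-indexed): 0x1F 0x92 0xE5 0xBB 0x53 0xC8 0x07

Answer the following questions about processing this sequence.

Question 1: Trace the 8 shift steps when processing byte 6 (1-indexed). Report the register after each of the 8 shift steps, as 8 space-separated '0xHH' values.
Answer: 0x99 0x35 0x6A 0xD4 0xAF 0x59 0xB2 0x63

Derivation:
After byte 1 (0x1F): reg=0xF1
After byte 2 (0x92): reg=0x2E
After byte 3 (0xE5): reg=0x7F
After byte 4 (0xBB): reg=0x52
After byte 5 (0x53): reg=0x07
Register before byte 6: 0x07
After XOR with byte 0xC8: 0xCF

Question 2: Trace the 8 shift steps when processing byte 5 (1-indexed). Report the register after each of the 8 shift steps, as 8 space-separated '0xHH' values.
After byte 1 (0x1F): reg=0xF1
After byte 2 (0x92): reg=0x2E
After byte 3 (0xE5): reg=0x7F
After byte 4 (0xBB): reg=0x52
Register before byte 5: 0x52
After XOR with byte 0x53: 0x01

Answer: 0x02 0x04 0x08 0x10 0x20 0x40 0x80 0x07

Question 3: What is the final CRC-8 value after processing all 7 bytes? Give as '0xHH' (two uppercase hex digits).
After byte 1 (0x1F): reg=0xF1
After byte 2 (0x92): reg=0x2E
After byte 3 (0xE5): reg=0x7F
After byte 4 (0xBB): reg=0x52
After byte 5 (0x53): reg=0x07
After byte 6 (0xC8): reg=0x63
After byte 7 (0x07): reg=0x3B

Answer: 0x3B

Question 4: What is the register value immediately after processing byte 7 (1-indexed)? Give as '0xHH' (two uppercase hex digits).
After byte 1 (0x1F): reg=0xF1
After byte 2 (0x92): reg=0x2E
After byte 3 (0xE5): reg=0x7F
After byte 4 (0xBB): reg=0x52
After byte 5 (0x53): reg=0x07
After byte 6 (0xC8): reg=0x63
After byte 7 (0x07): reg=0x3B

Answer: 0x3B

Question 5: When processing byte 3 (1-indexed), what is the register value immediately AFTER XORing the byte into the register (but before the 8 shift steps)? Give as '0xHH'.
Answer: 0xCB

Derivation:
Register before byte 3: 0x2E
Byte 3: 0xE5
0x2E XOR 0xE5 = 0xCB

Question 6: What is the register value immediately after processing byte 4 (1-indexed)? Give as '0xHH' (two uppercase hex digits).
Answer: 0x52

Derivation:
After byte 1 (0x1F): reg=0xF1
After byte 2 (0x92): reg=0x2E
After byte 3 (0xE5): reg=0x7F
After byte 4 (0xBB): reg=0x52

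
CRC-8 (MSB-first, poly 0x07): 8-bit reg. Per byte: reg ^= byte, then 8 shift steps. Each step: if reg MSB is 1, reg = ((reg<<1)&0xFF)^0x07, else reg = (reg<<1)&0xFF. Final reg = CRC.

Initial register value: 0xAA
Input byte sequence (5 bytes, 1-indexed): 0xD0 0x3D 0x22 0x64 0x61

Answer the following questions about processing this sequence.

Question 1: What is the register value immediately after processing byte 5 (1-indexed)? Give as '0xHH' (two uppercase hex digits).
Answer: 0x00

Derivation:
After byte 1 (0xD0): reg=0x61
After byte 2 (0x3D): reg=0x93
After byte 3 (0x22): reg=0x1E
After byte 4 (0x64): reg=0x61
After byte 5 (0x61): reg=0x00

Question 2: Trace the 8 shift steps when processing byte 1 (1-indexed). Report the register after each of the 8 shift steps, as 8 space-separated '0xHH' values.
Answer: 0xF4 0xEF 0xD9 0xB5 0x6D 0xDA 0xB3 0x61

Derivation:
Register before byte 1: 0xAA
After XOR with byte 0xD0: 0x7A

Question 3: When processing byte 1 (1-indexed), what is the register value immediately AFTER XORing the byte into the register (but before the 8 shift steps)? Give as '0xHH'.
Register before byte 1: 0xAA
Byte 1: 0xD0
0xAA XOR 0xD0 = 0x7A

Answer: 0x7A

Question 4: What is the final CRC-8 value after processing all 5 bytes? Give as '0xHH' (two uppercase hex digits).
After byte 1 (0xD0): reg=0x61
After byte 2 (0x3D): reg=0x93
After byte 3 (0x22): reg=0x1E
After byte 4 (0x64): reg=0x61
After byte 5 (0x61): reg=0x00

Answer: 0x00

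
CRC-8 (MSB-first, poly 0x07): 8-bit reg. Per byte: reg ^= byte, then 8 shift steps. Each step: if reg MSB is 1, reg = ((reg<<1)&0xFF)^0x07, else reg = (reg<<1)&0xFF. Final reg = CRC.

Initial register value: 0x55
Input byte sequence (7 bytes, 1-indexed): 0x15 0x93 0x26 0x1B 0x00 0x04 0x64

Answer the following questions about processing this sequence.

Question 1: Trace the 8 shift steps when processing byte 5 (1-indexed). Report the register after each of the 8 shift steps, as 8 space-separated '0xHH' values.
Answer: 0x3C 0x78 0xF0 0xE7 0xC9 0x95 0x2D 0x5A

Derivation:
After byte 1 (0x15): reg=0xC7
After byte 2 (0x93): reg=0xAB
After byte 3 (0x26): reg=0xAA
After byte 4 (0x1B): reg=0x1E
Register before byte 5: 0x1E
After XOR with byte 0x00: 0x1E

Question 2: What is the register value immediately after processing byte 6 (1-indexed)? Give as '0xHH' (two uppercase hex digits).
Answer: 0x9D

Derivation:
After byte 1 (0x15): reg=0xC7
After byte 2 (0x93): reg=0xAB
After byte 3 (0x26): reg=0xAA
After byte 4 (0x1B): reg=0x1E
After byte 5 (0x00): reg=0x5A
After byte 6 (0x04): reg=0x9D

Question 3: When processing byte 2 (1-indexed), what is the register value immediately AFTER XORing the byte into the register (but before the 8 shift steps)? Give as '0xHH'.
Answer: 0x54

Derivation:
Register before byte 2: 0xC7
Byte 2: 0x93
0xC7 XOR 0x93 = 0x54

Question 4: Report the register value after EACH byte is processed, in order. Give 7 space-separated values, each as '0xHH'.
0xC7 0xAB 0xAA 0x1E 0x5A 0x9D 0xE1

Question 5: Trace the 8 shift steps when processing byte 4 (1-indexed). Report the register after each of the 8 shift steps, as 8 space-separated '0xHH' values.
Answer: 0x65 0xCA 0x93 0x21 0x42 0x84 0x0F 0x1E

Derivation:
After byte 1 (0x15): reg=0xC7
After byte 2 (0x93): reg=0xAB
After byte 3 (0x26): reg=0xAA
Register before byte 4: 0xAA
After XOR with byte 0x1B: 0xB1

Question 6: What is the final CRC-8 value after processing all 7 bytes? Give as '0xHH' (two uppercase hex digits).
Answer: 0xE1

Derivation:
After byte 1 (0x15): reg=0xC7
After byte 2 (0x93): reg=0xAB
After byte 3 (0x26): reg=0xAA
After byte 4 (0x1B): reg=0x1E
After byte 5 (0x00): reg=0x5A
After byte 6 (0x04): reg=0x9D
After byte 7 (0x64): reg=0xE1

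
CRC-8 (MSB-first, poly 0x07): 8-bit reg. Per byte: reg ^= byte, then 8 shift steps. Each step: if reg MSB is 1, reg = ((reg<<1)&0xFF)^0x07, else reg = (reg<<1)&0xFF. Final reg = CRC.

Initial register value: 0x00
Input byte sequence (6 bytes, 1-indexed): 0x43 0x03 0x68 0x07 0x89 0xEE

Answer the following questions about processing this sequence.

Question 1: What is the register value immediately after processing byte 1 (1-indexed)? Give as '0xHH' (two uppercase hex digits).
After byte 1 (0x43): reg=0xCE

Answer: 0xCE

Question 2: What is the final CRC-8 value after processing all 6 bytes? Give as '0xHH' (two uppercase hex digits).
After byte 1 (0x43): reg=0xCE
After byte 2 (0x03): reg=0x6D
After byte 3 (0x68): reg=0x1B
After byte 4 (0x07): reg=0x54
After byte 5 (0x89): reg=0x1D
After byte 6 (0xEE): reg=0xD7

Answer: 0xD7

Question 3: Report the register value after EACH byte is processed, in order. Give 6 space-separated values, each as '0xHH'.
0xCE 0x6D 0x1B 0x54 0x1D 0xD7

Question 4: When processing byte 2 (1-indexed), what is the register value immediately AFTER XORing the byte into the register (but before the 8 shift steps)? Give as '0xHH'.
Register before byte 2: 0xCE
Byte 2: 0x03
0xCE XOR 0x03 = 0xCD

Answer: 0xCD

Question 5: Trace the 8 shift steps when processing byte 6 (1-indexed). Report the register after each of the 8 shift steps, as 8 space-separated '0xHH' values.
After byte 1 (0x43): reg=0xCE
After byte 2 (0x03): reg=0x6D
After byte 3 (0x68): reg=0x1B
After byte 4 (0x07): reg=0x54
After byte 5 (0x89): reg=0x1D
Register before byte 6: 0x1D
After XOR with byte 0xEE: 0xF3

Answer: 0xE1 0xC5 0x8D 0x1D 0x3A 0x74 0xE8 0xD7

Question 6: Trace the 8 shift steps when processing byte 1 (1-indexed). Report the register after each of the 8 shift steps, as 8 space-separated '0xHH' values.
Register before byte 1: 0x00
After XOR with byte 0x43: 0x43

Answer: 0x86 0x0B 0x16 0x2C 0x58 0xB0 0x67 0xCE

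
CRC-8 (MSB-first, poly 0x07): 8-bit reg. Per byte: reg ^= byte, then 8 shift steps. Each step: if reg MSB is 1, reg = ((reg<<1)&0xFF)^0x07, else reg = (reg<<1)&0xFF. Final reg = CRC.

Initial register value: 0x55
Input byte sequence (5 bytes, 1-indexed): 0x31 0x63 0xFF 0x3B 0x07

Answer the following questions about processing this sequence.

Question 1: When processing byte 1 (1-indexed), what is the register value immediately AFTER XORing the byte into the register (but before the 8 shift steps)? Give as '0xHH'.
Register before byte 1: 0x55
Byte 1: 0x31
0x55 XOR 0x31 = 0x64

Answer: 0x64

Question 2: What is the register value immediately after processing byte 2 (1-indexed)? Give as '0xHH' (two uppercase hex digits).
After byte 1 (0x31): reg=0x3B
After byte 2 (0x63): reg=0x8F

Answer: 0x8F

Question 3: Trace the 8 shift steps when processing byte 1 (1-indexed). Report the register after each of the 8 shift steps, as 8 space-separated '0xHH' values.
Register before byte 1: 0x55
After XOR with byte 0x31: 0x64

Answer: 0xC8 0x97 0x29 0x52 0xA4 0x4F 0x9E 0x3B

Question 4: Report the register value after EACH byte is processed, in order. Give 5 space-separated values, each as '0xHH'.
0x3B 0x8F 0x57 0x03 0x1C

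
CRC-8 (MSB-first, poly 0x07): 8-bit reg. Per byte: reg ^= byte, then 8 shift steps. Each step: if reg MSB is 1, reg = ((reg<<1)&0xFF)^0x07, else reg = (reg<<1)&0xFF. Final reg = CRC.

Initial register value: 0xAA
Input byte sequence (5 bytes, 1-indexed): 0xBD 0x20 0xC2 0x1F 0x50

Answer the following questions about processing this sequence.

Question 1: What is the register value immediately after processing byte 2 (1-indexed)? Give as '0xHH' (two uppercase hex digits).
Answer: 0xDC

Derivation:
After byte 1 (0xBD): reg=0x65
After byte 2 (0x20): reg=0xDC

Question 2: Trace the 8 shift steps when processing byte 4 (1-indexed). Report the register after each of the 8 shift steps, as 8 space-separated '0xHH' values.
Answer: 0x8A 0x13 0x26 0x4C 0x98 0x37 0x6E 0xDC

Derivation:
After byte 1 (0xBD): reg=0x65
After byte 2 (0x20): reg=0xDC
After byte 3 (0xC2): reg=0x5A
Register before byte 4: 0x5A
After XOR with byte 0x1F: 0x45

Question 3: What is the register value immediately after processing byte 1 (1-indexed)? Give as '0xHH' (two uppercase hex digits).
After byte 1 (0xBD): reg=0x65

Answer: 0x65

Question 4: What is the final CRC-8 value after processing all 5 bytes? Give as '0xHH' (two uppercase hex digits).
Answer: 0xAD

Derivation:
After byte 1 (0xBD): reg=0x65
After byte 2 (0x20): reg=0xDC
After byte 3 (0xC2): reg=0x5A
After byte 4 (0x1F): reg=0xDC
After byte 5 (0x50): reg=0xAD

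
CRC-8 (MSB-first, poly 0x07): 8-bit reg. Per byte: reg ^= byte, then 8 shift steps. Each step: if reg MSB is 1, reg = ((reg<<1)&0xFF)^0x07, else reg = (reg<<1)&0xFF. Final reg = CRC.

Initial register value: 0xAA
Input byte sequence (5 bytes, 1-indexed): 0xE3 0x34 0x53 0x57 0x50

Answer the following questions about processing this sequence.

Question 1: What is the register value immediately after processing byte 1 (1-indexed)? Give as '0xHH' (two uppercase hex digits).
After byte 1 (0xE3): reg=0xF8

Answer: 0xF8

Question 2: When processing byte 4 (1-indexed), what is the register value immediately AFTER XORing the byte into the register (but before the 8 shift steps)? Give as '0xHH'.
Register before byte 4: 0xAF
Byte 4: 0x57
0xAF XOR 0x57 = 0xF8

Answer: 0xF8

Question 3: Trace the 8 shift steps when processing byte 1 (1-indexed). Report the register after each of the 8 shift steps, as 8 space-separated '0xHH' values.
Answer: 0x92 0x23 0x46 0x8C 0x1F 0x3E 0x7C 0xF8

Derivation:
Register before byte 1: 0xAA
After XOR with byte 0xE3: 0x49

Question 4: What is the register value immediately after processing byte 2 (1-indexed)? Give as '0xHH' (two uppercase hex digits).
Answer: 0x6A

Derivation:
After byte 1 (0xE3): reg=0xF8
After byte 2 (0x34): reg=0x6A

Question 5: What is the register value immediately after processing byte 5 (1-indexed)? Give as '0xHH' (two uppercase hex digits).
Answer: 0x0B

Derivation:
After byte 1 (0xE3): reg=0xF8
After byte 2 (0x34): reg=0x6A
After byte 3 (0x53): reg=0xAF
After byte 4 (0x57): reg=0xE6
After byte 5 (0x50): reg=0x0B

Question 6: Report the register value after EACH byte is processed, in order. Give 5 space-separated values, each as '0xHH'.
0xF8 0x6A 0xAF 0xE6 0x0B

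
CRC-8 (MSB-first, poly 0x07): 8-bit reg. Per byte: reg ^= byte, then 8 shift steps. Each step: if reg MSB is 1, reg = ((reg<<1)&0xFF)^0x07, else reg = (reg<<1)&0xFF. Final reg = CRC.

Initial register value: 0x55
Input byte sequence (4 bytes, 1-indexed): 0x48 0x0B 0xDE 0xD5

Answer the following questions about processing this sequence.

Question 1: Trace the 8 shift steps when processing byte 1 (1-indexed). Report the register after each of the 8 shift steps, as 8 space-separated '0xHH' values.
Answer: 0x3A 0x74 0xE8 0xD7 0xA9 0x55 0xAA 0x53

Derivation:
Register before byte 1: 0x55
After XOR with byte 0x48: 0x1D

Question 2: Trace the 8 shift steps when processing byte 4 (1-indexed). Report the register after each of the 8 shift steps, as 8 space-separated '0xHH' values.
After byte 1 (0x48): reg=0x53
After byte 2 (0x0B): reg=0x8F
After byte 3 (0xDE): reg=0xB0
Register before byte 4: 0xB0
After XOR with byte 0xD5: 0x65

Answer: 0xCA 0x93 0x21 0x42 0x84 0x0F 0x1E 0x3C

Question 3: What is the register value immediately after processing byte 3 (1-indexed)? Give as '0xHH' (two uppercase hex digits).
Answer: 0xB0

Derivation:
After byte 1 (0x48): reg=0x53
After byte 2 (0x0B): reg=0x8F
After byte 3 (0xDE): reg=0xB0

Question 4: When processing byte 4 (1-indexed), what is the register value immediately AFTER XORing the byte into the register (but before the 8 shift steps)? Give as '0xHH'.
Register before byte 4: 0xB0
Byte 4: 0xD5
0xB0 XOR 0xD5 = 0x65

Answer: 0x65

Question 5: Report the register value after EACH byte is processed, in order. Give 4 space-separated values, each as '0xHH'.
0x53 0x8F 0xB0 0x3C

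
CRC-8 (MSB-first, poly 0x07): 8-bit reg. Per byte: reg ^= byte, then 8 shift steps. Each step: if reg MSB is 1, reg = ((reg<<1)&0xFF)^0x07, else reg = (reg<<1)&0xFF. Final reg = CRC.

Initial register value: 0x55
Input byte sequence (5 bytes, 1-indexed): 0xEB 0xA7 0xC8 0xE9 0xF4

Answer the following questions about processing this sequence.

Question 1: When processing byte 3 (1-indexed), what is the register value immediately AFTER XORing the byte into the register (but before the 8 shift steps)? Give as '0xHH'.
Register before byte 3: 0xE5
Byte 3: 0xC8
0xE5 XOR 0xC8 = 0x2D

Answer: 0x2D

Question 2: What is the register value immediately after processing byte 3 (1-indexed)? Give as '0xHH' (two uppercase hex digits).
Answer: 0xC3

Derivation:
After byte 1 (0xEB): reg=0x33
After byte 2 (0xA7): reg=0xE5
After byte 3 (0xC8): reg=0xC3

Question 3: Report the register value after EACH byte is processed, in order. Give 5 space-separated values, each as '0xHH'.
0x33 0xE5 0xC3 0xD6 0xEE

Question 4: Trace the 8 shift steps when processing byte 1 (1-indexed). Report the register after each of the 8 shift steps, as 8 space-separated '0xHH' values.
Register before byte 1: 0x55
After XOR with byte 0xEB: 0xBE

Answer: 0x7B 0xF6 0xEB 0xD1 0xA5 0x4D 0x9A 0x33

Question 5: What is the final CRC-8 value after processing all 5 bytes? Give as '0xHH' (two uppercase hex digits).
Answer: 0xEE

Derivation:
After byte 1 (0xEB): reg=0x33
After byte 2 (0xA7): reg=0xE5
After byte 3 (0xC8): reg=0xC3
After byte 4 (0xE9): reg=0xD6
After byte 5 (0xF4): reg=0xEE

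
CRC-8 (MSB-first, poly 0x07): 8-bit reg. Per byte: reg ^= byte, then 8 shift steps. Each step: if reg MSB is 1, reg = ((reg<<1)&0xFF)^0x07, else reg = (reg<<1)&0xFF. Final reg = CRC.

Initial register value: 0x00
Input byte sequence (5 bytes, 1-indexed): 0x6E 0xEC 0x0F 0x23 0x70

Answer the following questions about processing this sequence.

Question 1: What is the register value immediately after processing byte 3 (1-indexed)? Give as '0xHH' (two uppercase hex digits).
Answer: 0x7B

Derivation:
After byte 1 (0x6E): reg=0x0D
After byte 2 (0xEC): reg=0xA9
After byte 3 (0x0F): reg=0x7B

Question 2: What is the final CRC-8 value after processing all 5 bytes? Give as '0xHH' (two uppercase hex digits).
Answer: 0xF3

Derivation:
After byte 1 (0x6E): reg=0x0D
After byte 2 (0xEC): reg=0xA9
After byte 3 (0x0F): reg=0x7B
After byte 4 (0x23): reg=0x8F
After byte 5 (0x70): reg=0xF3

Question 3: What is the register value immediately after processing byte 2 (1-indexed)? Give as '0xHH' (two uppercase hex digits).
Answer: 0xA9

Derivation:
After byte 1 (0x6E): reg=0x0D
After byte 2 (0xEC): reg=0xA9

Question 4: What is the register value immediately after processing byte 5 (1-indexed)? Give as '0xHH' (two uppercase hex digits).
Answer: 0xF3

Derivation:
After byte 1 (0x6E): reg=0x0D
After byte 2 (0xEC): reg=0xA9
After byte 3 (0x0F): reg=0x7B
After byte 4 (0x23): reg=0x8F
After byte 5 (0x70): reg=0xF3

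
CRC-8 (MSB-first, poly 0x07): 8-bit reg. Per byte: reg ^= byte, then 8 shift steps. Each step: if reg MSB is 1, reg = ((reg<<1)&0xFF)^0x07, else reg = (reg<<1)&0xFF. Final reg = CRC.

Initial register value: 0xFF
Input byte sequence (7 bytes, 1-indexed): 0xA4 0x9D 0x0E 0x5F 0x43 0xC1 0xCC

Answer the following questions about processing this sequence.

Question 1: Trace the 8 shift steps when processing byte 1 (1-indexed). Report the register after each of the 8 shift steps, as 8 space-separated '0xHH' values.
Register before byte 1: 0xFF
After XOR with byte 0xA4: 0x5B

Answer: 0xB6 0x6B 0xD6 0xAB 0x51 0xA2 0x43 0x86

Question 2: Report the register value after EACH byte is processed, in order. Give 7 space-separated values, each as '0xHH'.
0x86 0x41 0xEA 0x02 0xC0 0x07 0x7F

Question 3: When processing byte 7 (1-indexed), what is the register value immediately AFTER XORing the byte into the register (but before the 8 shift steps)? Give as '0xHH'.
Register before byte 7: 0x07
Byte 7: 0xCC
0x07 XOR 0xCC = 0xCB

Answer: 0xCB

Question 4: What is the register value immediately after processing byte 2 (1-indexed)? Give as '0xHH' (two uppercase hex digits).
Answer: 0x41

Derivation:
After byte 1 (0xA4): reg=0x86
After byte 2 (0x9D): reg=0x41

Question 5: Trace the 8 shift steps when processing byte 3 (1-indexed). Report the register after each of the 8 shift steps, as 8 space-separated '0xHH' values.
Answer: 0x9E 0x3B 0x76 0xEC 0xDF 0xB9 0x75 0xEA

Derivation:
After byte 1 (0xA4): reg=0x86
After byte 2 (0x9D): reg=0x41
Register before byte 3: 0x41
After XOR with byte 0x0E: 0x4F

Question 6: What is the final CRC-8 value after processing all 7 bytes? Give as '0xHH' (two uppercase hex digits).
Answer: 0x7F

Derivation:
After byte 1 (0xA4): reg=0x86
After byte 2 (0x9D): reg=0x41
After byte 3 (0x0E): reg=0xEA
After byte 4 (0x5F): reg=0x02
After byte 5 (0x43): reg=0xC0
After byte 6 (0xC1): reg=0x07
After byte 7 (0xCC): reg=0x7F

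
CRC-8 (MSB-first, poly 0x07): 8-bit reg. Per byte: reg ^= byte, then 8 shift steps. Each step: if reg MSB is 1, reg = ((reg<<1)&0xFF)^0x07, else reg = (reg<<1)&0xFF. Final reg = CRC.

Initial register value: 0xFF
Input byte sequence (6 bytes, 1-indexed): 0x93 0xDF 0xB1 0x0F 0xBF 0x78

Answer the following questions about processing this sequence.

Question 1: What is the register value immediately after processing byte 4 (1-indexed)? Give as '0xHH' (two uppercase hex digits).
Answer: 0xA2

Derivation:
After byte 1 (0x93): reg=0x03
After byte 2 (0xDF): reg=0x1A
After byte 3 (0xB1): reg=0x58
After byte 4 (0x0F): reg=0xA2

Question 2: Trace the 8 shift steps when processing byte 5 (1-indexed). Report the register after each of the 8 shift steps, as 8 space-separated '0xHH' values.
Answer: 0x3A 0x74 0xE8 0xD7 0xA9 0x55 0xAA 0x53

Derivation:
After byte 1 (0x93): reg=0x03
After byte 2 (0xDF): reg=0x1A
After byte 3 (0xB1): reg=0x58
After byte 4 (0x0F): reg=0xA2
Register before byte 5: 0xA2
After XOR with byte 0xBF: 0x1D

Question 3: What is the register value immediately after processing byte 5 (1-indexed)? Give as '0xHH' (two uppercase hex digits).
After byte 1 (0x93): reg=0x03
After byte 2 (0xDF): reg=0x1A
After byte 3 (0xB1): reg=0x58
After byte 4 (0x0F): reg=0xA2
After byte 5 (0xBF): reg=0x53

Answer: 0x53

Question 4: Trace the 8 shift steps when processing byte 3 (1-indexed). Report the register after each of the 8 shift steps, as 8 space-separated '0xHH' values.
After byte 1 (0x93): reg=0x03
After byte 2 (0xDF): reg=0x1A
Register before byte 3: 0x1A
After XOR with byte 0xB1: 0xAB

Answer: 0x51 0xA2 0x43 0x86 0x0B 0x16 0x2C 0x58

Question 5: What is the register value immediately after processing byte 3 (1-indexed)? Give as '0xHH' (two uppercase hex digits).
Answer: 0x58

Derivation:
After byte 1 (0x93): reg=0x03
After byte 2 (0xDF): reg=0x1A
After byte 3 (0xB1): reg=0x58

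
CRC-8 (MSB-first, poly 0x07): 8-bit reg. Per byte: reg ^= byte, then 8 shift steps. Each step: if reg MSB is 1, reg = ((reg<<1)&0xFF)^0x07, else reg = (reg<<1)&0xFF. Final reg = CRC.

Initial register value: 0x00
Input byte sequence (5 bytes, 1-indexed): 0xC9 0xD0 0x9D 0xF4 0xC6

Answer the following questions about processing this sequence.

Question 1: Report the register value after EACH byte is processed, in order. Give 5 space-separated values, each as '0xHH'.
0x71 0x6E 0xD7 0xE9 0xCD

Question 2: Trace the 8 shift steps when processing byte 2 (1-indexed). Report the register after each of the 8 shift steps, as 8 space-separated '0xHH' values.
After byte 1 (0xC9): reg=0x71
Register before byte 2: 0x71
After XOR with byte 0xD0: 0xA1

Answer: 0x45 0x8A 0x13 0x26 0x4C 0x98 0x37 0x6E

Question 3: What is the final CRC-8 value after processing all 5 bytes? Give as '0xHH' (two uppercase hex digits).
Answer: 0xCD

Derivation:
After byte 1 (0xC9): reg=0x71
After byte 2 (0xD0): reg=0x6E
After byte 3 (0x9D): reg=0xD7
After byte 4 (0xF4): reg=0xE9
After byte 5 (0xC6): reg=0xCD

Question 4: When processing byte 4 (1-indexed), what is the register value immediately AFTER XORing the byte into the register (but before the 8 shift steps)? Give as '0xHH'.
Register before byte 4: 0xD7
Byte 4: 0xF4
0xD7 XOR 0xF4 = 0x23

Answer: 0x23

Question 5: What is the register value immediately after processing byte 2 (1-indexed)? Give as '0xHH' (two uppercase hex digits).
After byte 1 (0xC9): reg=0x71
After byte 2 (0xD0): reg=0x6E

Answer: 0x6E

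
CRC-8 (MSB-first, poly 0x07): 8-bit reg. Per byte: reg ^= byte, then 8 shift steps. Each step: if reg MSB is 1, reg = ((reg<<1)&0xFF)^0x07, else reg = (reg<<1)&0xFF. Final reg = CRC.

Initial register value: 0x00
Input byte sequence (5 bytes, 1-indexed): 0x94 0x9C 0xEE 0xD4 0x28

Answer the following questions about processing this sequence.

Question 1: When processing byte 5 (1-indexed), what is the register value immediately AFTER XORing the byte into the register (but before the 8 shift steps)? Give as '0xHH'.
Answer: 0xC2

Derivation:
Register before byte 5: 0xEA
Byte 5: 0x28
0xEA XOR 0x28 = 0xC2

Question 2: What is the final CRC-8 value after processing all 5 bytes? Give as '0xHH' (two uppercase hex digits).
After byte 1 (0x94): reg=0xE5
After byte 2 (0x9C): reg=0x68
After byte 3 (0xEE): reg=0x9B
After byte 4 (0xD4): reg=0xEA
After byte 5 (0x28): reg=0x40

Answer: 0x40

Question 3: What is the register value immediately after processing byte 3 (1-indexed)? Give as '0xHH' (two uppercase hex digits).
After byte 1 (0x94): reg=0xE5
After byte 2 (0x9C): reg=0x68
After byte 3 (0xEE): reg=0x9B

Answer: 0x9B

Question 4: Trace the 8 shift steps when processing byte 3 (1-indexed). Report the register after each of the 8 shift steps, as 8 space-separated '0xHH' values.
After byte 1 (0x94): reg=0xE5
After byte 2 (0x9C): reg=0x68
Register before byte 3: 0x68
After XOR with byte 0xEE: 0x86

Answer: 0x0B 0x16 0x2C 0x58 0xB0 0x67 0xCE 0x9B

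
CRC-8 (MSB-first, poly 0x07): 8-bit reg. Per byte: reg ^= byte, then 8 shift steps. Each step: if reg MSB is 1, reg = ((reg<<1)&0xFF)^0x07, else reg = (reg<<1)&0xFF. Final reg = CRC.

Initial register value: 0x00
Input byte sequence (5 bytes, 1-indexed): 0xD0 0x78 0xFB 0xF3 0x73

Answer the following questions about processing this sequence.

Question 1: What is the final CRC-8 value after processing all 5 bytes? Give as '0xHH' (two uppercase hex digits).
Answer: 0x1A

Derivation:
After byte 1 (0xD0): reg=0x3E
After byte 2 (0x78): reg=0xD5
After byte 3 (0xFB): reg=0xCA
After byte 4 (0xF3): reg=0xAF
After byte 5 (0x73): reg=0x1A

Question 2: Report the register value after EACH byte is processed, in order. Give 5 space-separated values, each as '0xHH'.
0x3E 0xD5 0xCA 0xAF 0x1A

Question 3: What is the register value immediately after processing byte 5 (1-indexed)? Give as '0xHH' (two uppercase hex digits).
Answer: 0x1A

Derivation:
After byte 1 (0xD0): reg=0x3E
After byte 2 (0x78): reg=0xD5
After byte 3 (0xFB): reg=0xCA
After byte 4 (0xF3): reg=0xAF
After byte 5 (0x73): reg=0x1A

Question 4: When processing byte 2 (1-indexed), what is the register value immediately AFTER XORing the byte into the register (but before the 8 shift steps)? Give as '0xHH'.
Answer: 0x46

Derivation:
Register before byte 2: 0x3E
Byte 2: 0x78
0x3E XOR 0x78 = 0x46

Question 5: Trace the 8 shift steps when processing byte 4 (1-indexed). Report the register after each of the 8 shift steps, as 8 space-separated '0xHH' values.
After byte 1 (0xD0): reg=0x3E
After byte 2 (0x78): reg=0xD5
After byte 3 (0xFB): reg=0xCA
Register before byte 4: 0xCA
After XOR with byte 0xF3: 0x39

Answer: 0x72 0xE4 0xCF 0x99 0x35 0x6A 0xD4 0xAF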